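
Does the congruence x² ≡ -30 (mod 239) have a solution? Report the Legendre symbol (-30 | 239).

-1

Euler's criterion: (-30/239) ≡ 209^119 (mod 239).
209^2 ≡ 183 (mod 239)
209^4 ≡ 29 (mod 239)
209^8 ≡ 124 (mod 239)
209^16 ≡ 80 (mod 239)
209^32 ≡ 186 (mod 239)
209^64 ≡ 180 (mod 239)
209^119 = 209^(64+32+16+4+2+1) ≡ 238 (mod 239).
Result is 238 ≡ −1, so (-30/239) = −1.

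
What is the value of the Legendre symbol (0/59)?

0

Top reduces to 0: gcd > 1, so the symbol is 0.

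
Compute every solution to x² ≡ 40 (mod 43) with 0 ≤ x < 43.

Since 43 ≡ 3 (mod 4), a square root of 40 is 40^((43+1)/4) = 40^11 mod 43.
Repeated squaring: 40^2≡9, 40^4≡38, 40^8≡25 (mod 43).
40^11 = 40^(8+2+1) ≡ 13 (mod 43).
Check: 13² = 169 ≡ 40 (mod 43). The two roots are 13 and 30.

13, 30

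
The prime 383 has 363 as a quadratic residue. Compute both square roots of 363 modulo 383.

166, 217

Since 383 ≡ 3 (mod 4), a square root of 363 is 363^((383+1)/4) = 363^96 mod 383.
Repeated squaring: 363^2≡17, 363^4≡289, 363^8≡27, 363^16≡346, 363^32≡220, 363^64≡142 (mod 383).
363^96 = 363^(64+32) ≡ 217 (mod 383).
Check: 217² = 47089 ≡ 363 (mod 383). The two roots are 166 and 217.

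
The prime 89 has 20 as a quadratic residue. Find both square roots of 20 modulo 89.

38, 51

89 ≡ 1 (mod 4), so we find a root by search.
Trying successive values, 38² = 1444 ≡ 20 (mod 89). The other root is 89 − 38 = 51.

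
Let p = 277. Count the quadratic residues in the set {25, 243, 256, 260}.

3

(25/277) = +1 → QR.
(243/277) = +1 → QR.
(256/277) = +1 → QR.
(260/277) = -1 → non-residue.
Total quadratic residues among the 4: 3.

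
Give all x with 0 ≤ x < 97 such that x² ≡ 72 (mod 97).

13, 84

97 ≡ 1 (mod 4), so we find a root by search.
Trying successive values, 13² = 169 ≡ 72 (mod 97). The other root is 97 − 13 = 84.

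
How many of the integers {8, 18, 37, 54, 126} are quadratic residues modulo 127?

(8/127) = +1 → QR.
(18/127) = +1 → QR.
(37/127) = +1 → QR.
(54/127) = -1 → non-residue.
(126/127) = -1 → non-residue.
Total quadratic residues among the 5: 3.

3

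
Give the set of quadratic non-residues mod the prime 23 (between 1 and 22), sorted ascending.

Square k = 1,…,11 (k and 23−k give the same square):
1²=1, 2²=4, 3²=9, 4²=16, 5²≡2, 6²≡13, 7²≡3, 8²≡18, 9²≡12, 10²≡8, 11²≡6 (mod 23).
The residues are {1, 2, 3, 4, 6, 8, 9, 12, 13, 16, 18}; the non-residues are the remaining 11 nonzero classes.

5 7 10 11 14 15 17 19 20 21 22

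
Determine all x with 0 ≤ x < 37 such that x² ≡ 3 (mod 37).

15, 22

37 ≡ 1 (mod 4), so we find a root by search.
Trying successive values, 15² = 225 ≡ 3 (mod 37). The other root is 37 − 15 = 22.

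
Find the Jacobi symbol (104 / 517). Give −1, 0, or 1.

-1

Pull out 2^3: since 517 ≡ 5 (mod 8), (2/517) = -1, so (2/517)^3 = -1.
Reciprocity: 13 ≡ 1 and 517 ≡ 1 (mod 4), so (13/517) = +(517/13).
Reduce top mod 13: now compute (10/13).
Pull out 2: since 13 ≡ 5 (mod 8), (2/13) = -1.
Reciprocity: 5 ≡ 1 and 13 ≡ 1 (mod 4), so (5/13) = +(13/5).
Reduce top mod 5: now compute (3/5).
Reciprocity: 3 ≡ 3 and 5 ≡ 1 (mod 4), so (3/5) = +(5/3).
Reduce top mod 3: now compute (2/3).
Pull out 2: since 3 ≡ 3 (mod 8), (2/3) = -1.
Reached (1/3) = 1. Collecting the sign flips along the way, the symbol is -1.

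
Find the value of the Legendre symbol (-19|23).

Euler's criterion: (-19/23) ≡ 4^11 (mod 23).
4^2 ≡ 16 (mod 23)
4^4 ≡ 3 (mod 23)
4^8 ≡ 9 (mod 23)
4^11 = 4^(8+2+1) ≡ 1 (mod 23).
Result is 1, so (-19/23) = 1.

1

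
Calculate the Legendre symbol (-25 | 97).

First reduce: -25 ≡ 72 (mod 97).
Pull out 2^3: since 97 ≡ 1 (mod 8), (2/97) = +1, so (2/97)^3 = +1.
Reciprocity: 9 ≡ 1 and 97 ≡ 1 (mod 4), so (9/97) = +(97/9).
Reduce top mod 9: now compute (7/9).
Reciprocity: 7 ≡ 3 and 9 ≡ 1 (mod 4), so (7/9) = +(9/7).
Reduce top mod 7: now compute (2/7).
Pull out 2: since 7 ≡ 7 (mod 8), (2/7) = +1.
Reached (1/7) = 1. Collecting the sign flips along the way, the symbol is +1.

1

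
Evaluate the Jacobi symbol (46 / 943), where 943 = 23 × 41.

Pull out 2: since 943 ≡ 7 (mod 8), (2/943) = +1.
Reciprocity: 23 ≡ 3 and 943 ≡ 3 (mod 4), so (23/943) = −(943/23).
Reduce top mod 23: now compute (0/23).
Top reduces to 0: gcd > 1, so the symbol is 0.

0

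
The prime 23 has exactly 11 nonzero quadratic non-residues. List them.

Square k = 1,…,11 (k and 23−k give the same square):
1²=1, 2²=4, 3²=9, 4²=16, 5²≡2, 6²≡13, 7²≡3, 8²≡18, 9²≡12, 10²≡8, 11²≡6 (mod 23).
The residues are {1, 2, 3, 4, 6, 8, 9, 12, 13, 16, 18}; the non-residues are the remaining 11 nonzero classes.

5, 7, 10, 11, 14, 15, 17, 19, 20, 21, 22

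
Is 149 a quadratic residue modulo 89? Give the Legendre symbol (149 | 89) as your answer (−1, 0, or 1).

Euler's criterion: (149/89) ≡ 60^44 (mod 89).
60^2 ≡ 40 (mod 89)
60^4 ≡ 87 (mod 89)
60^8 ≡ 4 (mod 89)
60^16 ≡ 16 (mod 89)
60^32 ≡ 78 (mod 89)
60^44 = 60^(32+8+4) ≡ 88 (mod 89).
Result is 88 ≡ −1, so (149/89) = −1.

-1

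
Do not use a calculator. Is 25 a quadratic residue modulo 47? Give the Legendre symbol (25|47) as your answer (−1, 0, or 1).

Euler's criterion: (25/47) ≡ 25^23 (mod 47).
25^2 ≡ 14 (mod 47)
25^4 ≡ 8 (mod 47)
25^8 ≡ 17 (mod 47)
25^16 ≡ 7 (mod 47)
25^23 = 25^(16+4+2+1) ≡ 1 (mod 47).
Result is 1, so (25/47) = 1.

1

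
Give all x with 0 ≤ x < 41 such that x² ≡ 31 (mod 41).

41 ≡ 1 (mod 4), so we find a root by search.
Trying successive values, 20² = 400 ≡ 31 (mod 41). The other root is 41 − 20 = 21.

20, 21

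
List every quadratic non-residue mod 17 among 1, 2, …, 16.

Square k = 1,…,8 (k and 17−k give the same square):
1²=1, 2²=4, 3²=9, 4²=16, 5²≡8, 6²≡2, 7²≡15, 8²≡13 (mod 17).
The residues are {1, 2, 4, 8, 9, 13, 15, 16}; the non-residues are the remaining 8 nonzero classes.

3, 5, 6, 7, 10, 11, 12, 14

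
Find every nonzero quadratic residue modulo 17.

1, 2, 4, 8, 9, 13, 15, 16

Square k = 1,…,8 (k and 17−k give the same square):
1²=1, 2²=4, 3²=9, 4²=16, 5²≡8, 6²≡2, 7²≡15, 8²≡13 (mod 17).
So the quadratic residues mod 17 are {1, 2, 4, 8, 9, 13, 15, 16}.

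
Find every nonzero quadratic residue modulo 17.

Square k = 1,…,8 (k and 17−k give the same square):
1²=1, 2²=4, 3²=9, 4²=16, 5²≡8, 6²≡2, 7²≡15, 8²≡13 (mod 17).
So the quadratic residues mod 17 are {1, 2, 4, 8, 9, 13, 15, 16}.

1,2,4,8,9,13,15,16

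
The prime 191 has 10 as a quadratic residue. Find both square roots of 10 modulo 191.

34, 157

Since 191 ≡ 3 (mod 4), a square root of 10 is 10^((191+1)/4) = 10^48 mod 191.
Repeated squaring: 10^2≡100, 10^4≡68, 10^8≡40, 10^16≡72, 10^32≡27 (mod 191).
10^48 = 10^(32+16) ≡ 34 (mod 191).
Check: 34² = 1156 ≡ 10 (mod 191). The two roots are 34 and 157.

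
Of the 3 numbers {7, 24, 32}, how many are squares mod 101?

1

(7/101) = -1 → non-residue.
(24/101) = +1 → QR.
(32/101) = -1 → non-residue.
Total quadratic residues among the 3: 1.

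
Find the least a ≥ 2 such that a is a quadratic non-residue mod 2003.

2

(2/2003) = −1, so 2 is the smallest positive non-residue mod 2003.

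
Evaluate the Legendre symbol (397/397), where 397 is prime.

0

First reduce: 397 ≡ 0 (mod 397).
Top reduces to 0: gcd > 1, so the symbol is 0.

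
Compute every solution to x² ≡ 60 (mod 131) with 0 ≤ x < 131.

45, 86

Since 131 ≡ 3 (mod 4), a square root of 60 is 60^((131+1)/4) = 60^33 mod 131.
Repeated squaring: 60^2≡63, 60^4≡39, 60^8≡80, 60^16≡112, 60^32≡99 (mod 131).
60^33 = 60^(32+1) ≡ 45 (mod 131).
Check: 45² = 2025 ≡ 60 (mod 131). The two roots are 45 and 86.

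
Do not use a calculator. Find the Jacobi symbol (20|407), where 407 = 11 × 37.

Pull out 2^2: since 407 ≡ 7 (mod 8), (2/407) = +1, so (2/407)^2 = +1.
Reciprocity: 5 ≡ 1 and 407 ≡ 3 (mod 4), so (5/407) = +(407/5).
Reduce top mod 5: now compute (2/5).
Pull out 2: since 5 ≡ 5 (mod 8), (2/5) = -1.
Reached (1/5) = 1. Collecting the sign flips along the way, the symbol is -1.

-1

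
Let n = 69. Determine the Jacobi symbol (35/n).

Reciprocity: 35 ≡ 3 and 69 ≡ 1 (mod 4), so (35/69) = +(69/35).
Reduce top mod 35: now compute (34/35).
Pull out 2: since 35 ≡ 3 (mod 8), (2/35) = -1.
Reciprocity: 17 ≡ 1 and 35 ≡ 3 (mod 4), so (17/35) = +(35/17).
Reduce top mod 17: now compute (1/17).
Reached (1/17) = 1. Collecting the sign flips along the way, the symbol is -1.

-1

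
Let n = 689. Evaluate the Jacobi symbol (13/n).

Reciprocity: 13 ≡ 1 and 689 ≡ 1 (mod 4), so (13/689) = +(689/13).
Reduce top mod 13: now compute (0/13).
Top reduces to 0: gcd > 1, so the symbol is 0.

0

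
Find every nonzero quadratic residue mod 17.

Square k = 1,…,8 (k and 17−k give the same square):
1²=1, 2²=4, 3²=9, 4²=16, 5²≡8, 6²≡2, 7²≡15, 8²≡13 (mod 17).
So the quadratic residues mod 17 are {1, 2, 4, 8, 9, 13, 15, 16}.

1, 2, 4, 8, 9, 13, 15, 16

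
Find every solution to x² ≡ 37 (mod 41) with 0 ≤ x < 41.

18, 23

41 ≡ 1 (mod 4), so we find a root by search.
Trying successive values, 18² = 324 ≡ 37 (mod 41). The other root is 41 − 18 = 23.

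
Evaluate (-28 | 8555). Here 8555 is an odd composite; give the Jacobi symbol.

First reduce: -28 ≡ 8527 (mod 8555).
Reciprocity: 8527 ≡ 3 and 8555 ≡ 3 (mod 4), so (8527/8555) = −(8555/8527).
Reduce top mod 8527: now compute (28/8527).
Pull out 2^2: since 8527 ≡ 7 (mod 8), (2/8527) = +1, so (2/8527)^2 = +1.
Reciprocity: 7 ≡ 3 and 8527 ≡ 3 (mod 4), so (7/8527) = −(8527/7).
Reduce top mod 7: now compute (1/7).
Reached (1/7) = 1. Collecting the sign flips along the way, the symbol is +1.

1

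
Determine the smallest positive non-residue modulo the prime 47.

5

(2/47) = +1, so 2 is a residue.
(3/47) = +1, so 3 is a residue.
(4/47) = +1, so 4 is a residue.
(5/47) = −1, so 5 is the smallest positive non-residue mod 47.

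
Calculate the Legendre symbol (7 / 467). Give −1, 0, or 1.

1

Reciprocity: 7 ≡ 3 and 467 ≡ 3 (mod 4), so (7/467) = −(467/7).
Reduce top mod 7: now compute (5/7).
Reciprocity: 5 ≡ 1 and 7 ≡ 3 (mod 4), so (5/7) = +(7/5).
Reduce top mod 5: now compute (2/5).
Pull out 2: since 5 ≡ 5 (mod 8), (2/5) = -1.
Reached (1/5) = 1. Collecting the sign flips along the way, the symbol is +1.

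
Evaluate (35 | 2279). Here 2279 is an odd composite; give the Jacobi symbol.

Reciprocity: 35 ≡ 3 and 2279 ≡ 3 (mod 4), so (35/2279) = −(2279/35).
Reduce top mod 35: now compute (4/35).
Pull out 2^2: since 35 ≡ 3 (mod 8), (2/35) = -1, so (2/35)^2 = +1.
Reached (1/35) = 1. Collecting the sign flips along the way, the symbol is -1.

-1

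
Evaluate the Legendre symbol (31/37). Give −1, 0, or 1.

-1

Reciprocity: 31 ≡ 3 and 37 ≡ 1 (mod 4), so (31/37) = +(37/31).
Reduce top mod 31: now compute (6/31).
Pull out 2: since 31 ≡ 7 (mod 8), (2/31) = +1.
Reciprocity: 3 ≡ 3 and 31 ≡ 3 (mod 4), so (3/31) = −(31/3).
Reduce top mod 3: now compute (1/3).
Reached (1/3) = 1. Collecting the sign flips along the way, the symbol is -1.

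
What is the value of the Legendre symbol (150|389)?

Euler's criterion: (150/389) ≡ 150^194 (mod 389).
150^2 ≡ 327 (mod 389)
150^4 ≡ 343 (mod 389)
150^8 ≡ 171 (mod 389)
150^16 ≡ 66 (mod 389)
150^32 ≡ 77 (mod 389)
150^64 ≡ 94 (mod 389)
150^128 ≡ 278 (mod 389)
150^194 = 150^(128+64+2) ≡ 1 (mod 389).
Result is 1, so (150/389) = 1.

1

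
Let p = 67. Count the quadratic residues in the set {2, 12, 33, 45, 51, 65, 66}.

2

(2/67) = -1 → non-residue.
(12/67) = -1 → non-residue.
(33/67) = +1 → QR.
(45/67) = -1 → non-residue.
(51/67) = -1 → non-residue.
(65/67) = +1 → QR.
(66/67) = -1 → non-residue.
Total quadratic residues among the 7: 2.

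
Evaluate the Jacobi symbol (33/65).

Reciprocity: 33 ≡ 1 and 65 ≡ 1 (mod 4), so (33/65) = +(65/33).
Reduce top mod 33: now compute (32/33).
Pull out 2^5: since 33 ≡ 1 (mod 8), (2/33) = +1, so (2/33)^5 = +1.
Reached (1/33) = 1. Collecting the sign flips along the way, the symbol is +1.

1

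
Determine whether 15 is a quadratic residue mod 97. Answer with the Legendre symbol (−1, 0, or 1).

Reciprocity: 15 ≡ 3 and 97 ≡ 1 (mod 4), so (15/97) = +(97/15).
Reduce top mod 15: now compute (7/15).
Reciprocity: 7 ≡ 3 and 15 ≡ 3 (mod 4), so (7/15) = −(15/7).
Reduce top mod 7: now compute (1/7).
Reached (1/7) = 1. Collecting the sign flips along the way, the symbol is -1.

-1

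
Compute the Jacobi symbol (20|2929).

Pull out 2^2: since 2929 ≡ 1 (mod 8), (2/2929) = +1, so (2/2929)^2 = +1.
Reciprocity: 5 ≡ 1 and 2929 ≡ 1 (mod 4), so (5/2929) = +(2929/5).
Reduce top mod 5: now compute (4/5).
Pull out 2^2: since 5 ≡ 5 (mod 8), (2/5) = -1, so (2/5)^2 = +1.
Reached (1/5) = 1. Collecting the sign flips along the way, the symbol is +1.

1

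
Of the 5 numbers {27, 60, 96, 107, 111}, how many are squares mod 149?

(27/149) = -1 → non-residue.
(60/149) = -1 → non-residue.
(96/149) = +1 → QR.
(107/149) = +1 → QR.
(111/149) = -1 → non-residue.
Total quadratic residues among the 5: 2.

2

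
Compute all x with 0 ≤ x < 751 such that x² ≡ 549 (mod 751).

Since 751 ≡ 3 (mod 4), a square root of 549 is 549^((751+1)/4) = 549^188 mod 751.
Repeated squaring: 549^2≡250, 549^4≡167, 549^8≡102, 549^16≡641, 549^32≡84, 549^64≡297, 549^128≡342 (mod 751).
549^188 = 549^(128+32+16+8+4) ≡ 199 (mod 751).
Check: 199² = 39601 ≡ 549 (mod 751). The two roots are 199 and 552.

199, 552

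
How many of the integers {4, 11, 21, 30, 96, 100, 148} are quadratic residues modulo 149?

(4/149) = +1 → QR.
(11/149) = -1 → non-residue.
(21/149) = -1 → non-residue.
(30/149) = +1 → QR.
(96/149) = +1 → QR.
(100/149) = +1 → QR.
(148/149) = +1 → QR.
Total quadratic residues among the 7: 5.

5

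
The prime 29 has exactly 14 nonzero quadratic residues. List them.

Square k = 1,…,14 (k and 29−k give the same square):
1²=1, 2²=4, 3²=9, 4²=16, 5²=25, 6²≡7, 7²≡20, 8²≡6, 9²≡23, 10²≡13, 11²≡5, 12²≡28, 13²≡24, 14²≡22 (mod 29).
So the quadratic residues mod 29 are {1, 4, 5, 6, 7, 9, 13, 16, 20, 22, 23, 24, 25, 28}.

1,4,5,6,7,9,13,16,20,22,23,24,25,28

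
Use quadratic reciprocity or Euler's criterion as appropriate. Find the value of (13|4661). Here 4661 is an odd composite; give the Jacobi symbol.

-1

Reciprocity: 13 ≡ 1 and 4661 ≡ 1 (mod 4), so (13/4661) = +(4661/13).
Reduce top mod 13: now compute (7/13).
Reciprocity: 7 ≡ 3 and 13 ≡ 1 (mod 4), so (7/13) = +(13/7).
Reduce top mod 7: now compute (6/7).
Pull out 2: since 7 ≡ 7 (mod 8), (2/7) = +1.
Reciprocity: 3 ≡ 3 and 7 ≡ 3 (mod 4), so (3/7) = −(7/3).
Reduce top mod 3: now compute (1/3).
Reached (1/3) = 1. Collecting the sign flips along the way, the symbol is -1.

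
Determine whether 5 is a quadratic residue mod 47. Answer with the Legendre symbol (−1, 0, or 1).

-1

Euler's criterion: (5/47) ≡ 5^23 (mod 47).
5^2 ≡ 25 (mod 47)
5^4 ≡ 14 (mod 47)
5^8 ≡ 8 (mod 47)
5^16 ≡ 17 (mod 47)
5^23 = 5^(16+4+2+1) ≡ 46 (mod 47).
Result is 46 ≡ −1, so (5/47) = −1.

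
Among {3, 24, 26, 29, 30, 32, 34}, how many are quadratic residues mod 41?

(3/41) = -1 → non-residue.
(24/41) = -1 → non-residue.
(26/41) = -1 → non-residue.
(29/41) = -1 → non-residue.
(30/41) = -1 → non-residue.
(32/41) = +1 → QR.
(34/41) = -1 → non-residue.
Total quadratic residues among the 7: 1.

1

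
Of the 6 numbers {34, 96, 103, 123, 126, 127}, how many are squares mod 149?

(34/149) = -1 → non-residue.
(96/149) = +1 → QR.
(103/149) = +1 → QR.
(123/149) = +1 → QR.
(126/149) = -1 → non-residue.
(127/149) = +1 → QR.
Total quadratic residues among the 6: 4.

4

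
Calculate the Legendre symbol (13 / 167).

-1

Reciprocity: 13 ≡ 1 and 167 ≡ 3 (mod 4), so (13/167) = +(167/13).
Reduce top mod 13: now compute (11/13).
Reciprocity: 11 ≡ 3 and 13 ≡ 1 (mod 4), so (11/13) = +(13/11).
Reduce top mod 11: now compute (2/11).
Pull out 2: since 11 ≡ 3 (mod 8), (2/11) = -1.
Reached (1/11) = 1. Collecting the sign flips along the way, the symbol is -1.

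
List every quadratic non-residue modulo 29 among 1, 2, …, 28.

2 3 8 10 11 12 14 15 17 18 19 21 26 27

Square k = 1,…,14 (k and 29−k give the same square):
1²=1, 2²=4, 3²=9, 4²=16, 5²=25, 6²≡7, 7²≡20, 8²≡6, 9²≡23, 10²≡13, 11²≡5, 12²≡28, 13²≡24, 14²≡22 (mod 29).
The residues are {1, 4, 5, 6, 7, 9, 13, 16, 20, 22, 23, 24, 25, 28}; the non-residues are the remaining 14 nonzero classes.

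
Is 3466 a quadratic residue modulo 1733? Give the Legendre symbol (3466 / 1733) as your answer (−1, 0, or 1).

First reduce: 3466 ≡ 0 (mod 1733).
Top reduces to 0: gcd > 1, so the symbol is 0.

0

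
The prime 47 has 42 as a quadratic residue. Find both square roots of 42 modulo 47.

18, 29

Since 47 ≡ 3 (mod 4), a square root of 42 is 42^((47+1)/4) = 42^12 mod 47.
Repeated squaring: 42^2≡25, 42^4≡14, 42^8≡8 (mod 47).
42^12 = 42^(8+4) ≡ 18 (mod 47).
Check: 18² = 324 ≡ 42 (mod 47). The two roots are 18 and 29.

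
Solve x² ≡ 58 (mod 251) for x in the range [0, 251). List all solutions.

Since 251 ≡ 3 (mod 4), a square root of 58 is 58^((251+1)/4) = 58^63 mod 251.
Repeated squaring: 58^2≡101, 58^4≡161, 58^8≡68, 58^16≡106, 58^32≡192 (mod 251).
58^63 = 58^(32+16+8+4+2+1) ≡ 73 (mod 251).
Check: 73² = 5329 ≡ 58 (mod 251). The two roots are 73 and 178.

73, 178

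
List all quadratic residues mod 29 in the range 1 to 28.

1, 4, 5, 6, 7, 9, 13, 16, 20, 22, 23, 24, 25, 28

Square k = 1,…,14 (k and 29−k give the same square):
1²=1, 2²=4, 3²=9, 4²=16, 5²=25, 6²≡7, 7²≡20, 8²≡6, 9²≡23, 10²≡13, 11²≡5, 12²≡28, 13²≡24, 14²≡22 (mod 29).
So the quadratic residues mod 29 are {1, 4, 5, 6, 7, 9, 13, 16, 20, 22, 23, 24, 25, 28}.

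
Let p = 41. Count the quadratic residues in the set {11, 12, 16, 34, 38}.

1

(11/41) = -1 → non-residue.
(12/41) = -1 → non-residue.
(16/41) = +1 → QR.
(34/41) = -1 → non-residue.
(38/41) = -1 → non-residue.
Total quadratic residues among the 5: 1.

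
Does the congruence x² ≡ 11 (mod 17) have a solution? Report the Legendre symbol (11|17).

Euler's criterion: (11/17) ≡ 11^8 (mod 17).
11^2 ≡ 2 (mod 17)
11^4 ≡ 4 (mod 17)
11^8 ≡ 16 (mod 17)
11^8 = 11^(8) ≡ 16 (mod 17).
Result is 16 ≡ −1, so (11/17) = −1.

-1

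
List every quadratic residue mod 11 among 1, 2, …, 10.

1,3,4,5,9

Square k = 1,…,5 (k and 11−k give the same square):
1²=1, 2²=4, 3²=9, 4²≡5, 5²≡3 (mod 11).
So the quadratic residues mod 11 are {1, 3, 4, 5, 9}.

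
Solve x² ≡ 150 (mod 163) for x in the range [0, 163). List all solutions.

65, 98

Since 163 ≡ 3 (mod 4), a square root of 150 is 150^((163+1)/4) = 150^41 mod 163.
Repeated squaring: 150^2≡6, 150^4≡36, 150^8≡155, 150^16≡64, 150^32≡21 (mod 163).
150^41 = 150^(32+8+1) ≡ 65 (mod 163).
Check: 65² = 4225 ≡ 150 (mod 163). The two roots are 65 and 98.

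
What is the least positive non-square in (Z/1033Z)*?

(2/1033) = +1, so 2 is a residue.
(3/1033) = +1, so 3 is a residue.
(4/1033) = +1, so 4 is a residue.
(5/1033) = −1, so 5 is the smallest positive non-residue mod 1033.

5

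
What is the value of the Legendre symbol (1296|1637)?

Pull out 2^4: since 1637 ≡ 5 (mod 8), (2/1637) = -1, so (2/1637)^4 = +1.
Reciprocity: 81 ≡ 1 and 1637 ≡ 1 (mod 4), so (81/1637) = +(1637/81).
Reduce top mod 81: now compute (17/81).
Reciprocity: 17 ≡ 1 and 81 ≡ 1 (mod 4), so (17/81) = +(81/17).
Reduce top mod 17: now compute (13/17).
Reciprocity: 13 ≡ 1 and 17 ≡ 1 (mod 4), so (13/17) = +(17/13).
Reduce top mod 13: now compute (4/13).
Pull out 2^2: since 13 ≡ 5 (mod 8), (2/13) = -1, so (2/13)^2 = +1.
Reached (1/13) = 1. Collecting the sign flips along the way, the symbol is +1.

1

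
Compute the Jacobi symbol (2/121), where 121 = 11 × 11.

1

Pull out 2: since 121 ≡ 1 (mod 8), (2/121) = +1.
Reached (1/121) = 1. Collecting the sign flips along the way, the symbol is +1.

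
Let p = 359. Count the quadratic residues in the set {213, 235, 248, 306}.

(213/359) = -1 → non-residue.
(235/359) = +1 → QR.
(248/359) = -1 → non-residue.
(306/359) = +1 → QR.
Total quadratic residues among the 4: 2.

2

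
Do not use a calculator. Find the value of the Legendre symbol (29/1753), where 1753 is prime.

1

Reciprocity: 29 ≡ 1 and 1753 ≡ 1 (mod 4), so (29/1753) = +(1753/29).
Reduce top mod 29: now compute (13/29).
Reciprocity: 13 ≡ 1 and 29 ≡ 1 (mod 4), so (13/29) = +(29/13).
Reduce top mod 13: now compute (3/13).
Reciprocity: 3 ≡ 3 and 13 ≡ 1 (mod 4), so (3/13) = +(13/3).
Reduce top mod 3: now compute (1/3).
Reached (1/3) = 1. Collecting the sign flips along the way, the symbol is +1.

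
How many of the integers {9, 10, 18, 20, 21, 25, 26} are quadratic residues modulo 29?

(9/29) = +1 → QR.
(10/29) = -1 → non-residue.
(18/29) = -1 → non-residue.
(20/29) = +1 → QR.
(21/29) = -1 → non-residue.
(25/29) = +1 → QR.
(26/29) = -1 → non-residue.
Total quadratic residues among the 7: 3.

3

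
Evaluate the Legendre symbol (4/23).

1

Pull out 2^2: since 23 ≡ 7 (mod 8), (2/23) = +1, so (2/23)^2 = +1.
Reached (1/23) = 1. Collecting the sign flips along the way, the symbol is +1.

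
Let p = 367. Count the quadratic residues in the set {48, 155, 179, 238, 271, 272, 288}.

(48/367) = -1 → non-residue.
(155/367) = -1 → non-residue.
(179/367) = -1 → non-residue.
(238/367) = -1 → non-residue.
(271/367) = +1 → QR.
(272/367) = -1 → non-residue.
(288/367) = +1 → QR.
Total quadratic residues among the 7: 2.

2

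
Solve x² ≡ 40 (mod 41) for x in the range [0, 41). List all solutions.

9, 32

41 ≡ 1 (mod 4), so we find a root by search.
Trying successive values, 9² = 81 ≡ 40 (mod 41). The other root is 41 − 9 = 32.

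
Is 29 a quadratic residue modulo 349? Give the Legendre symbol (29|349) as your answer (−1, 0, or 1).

Reciprocity: 29 ≡ 1 and 349 ≡ 1 (mod 4), so (29/349) = +(349/29).
Reduce top mod 29: now compute (1/29).
Reached (1/29) = 1. Collecting the sign flips along the way, the symbol is +1.

1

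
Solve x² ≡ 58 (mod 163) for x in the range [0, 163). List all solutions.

Since 163 ≡ 3 (mod 4), a square root of 58 is 58^((163+1)/4) = 58^41 mod 163.
Repeated squaring: 58^2≡104, 58^4≡58, 58^8≡104, 58^16≡58, 58^32≡104 (mod 163).
58^41 = 58^(32+8+1) ≡ 104 (mod 163).
Check: 104² = 10816 ≡ 58 (mod 163). The two roots are 59 and 104.

59, 104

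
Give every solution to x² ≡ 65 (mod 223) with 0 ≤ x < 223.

Since 223 ≡ 3 (mod 4), a square root of 65 is 65^((223+1)/4) = 65^56 mod 223.
Repeated squaring: 65^2≡211, 65^4≡144, 65^8≡220, 65^16≡9, 65^32≡81 (mod 223).
65^56 = 65^(32+16+8) ≡ 43 (mod 223).
Check: 43² = 1849 ≡ 65 (mod 223). The two roots are 43 and 180.

43, 180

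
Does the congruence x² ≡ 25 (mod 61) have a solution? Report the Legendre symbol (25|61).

Reciprocity: 25 ≡ 1 and 61 ≡ 1 (mod 4), so (25/61) = +(61/25).
Reduce top mod 25: now compute (11/25).
Reciprocity: 11 ≡ 3 and 25 ≡ 1 (mod 4), so (11/25) = +(25/11).
Reduce top mod 11: now compute (3/11).
Reciprocity: 3 ≡ 3 and 11 ≡ 3 (mod 4), so (3/11) = −(11/3).
Reduce top mod 3: now compute (2/3).
Pull out 2: since 3 ≡ 3 (mod 8), (2/3) = -1.
Reached (1/3) = 1. Collecting the sign flips along the way, the symbol is +1.

1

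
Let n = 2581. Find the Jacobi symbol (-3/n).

1

First reduce: -3 ≡ 2578 (mod 2581).
Pull out 2: since 2581 ≡ 5 (mod 8), (2/2581) = -1.
Reciprocity: 1289 ≡ 1 and 2581 ≡ 1 (mod 4), so (1289/2581) = +(2581/1289).
Reduce top mod 1289: now compute (3/1289).
Reciprocity: 3 ≡ 3 and 1289 ≡ 1 (mod 4), so (3/1289) = +(1289/3).
Reduce top mod 3: now compute (2/3).
Pull out 2: since 3 ≡ 3 (mod 8), (2/3) = -1.
Reached (1/3) = 1. Collecting the sign flips along the way, the symbol is +1.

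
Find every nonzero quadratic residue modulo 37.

Square k = 1,…,18 (k and 37−k give the same square):
1²=1, 2²=4, 3²=9, 4²=16, 5²=25, 6²=36, 7²≡12, 8²≡27, 9²≡7, 10²≡26, 11²≡10, 12²≡33, 13²≡21, 14²≡11, 15²≡3, 16²≡34, 17²≡30, 18²≡28 (mod 37).
So the quadratic residues mod 37 are {1, 3, 4, 7, 9, 10, 11, 12, 16, 21, 25, 26, 27, 28, 30, 33, 34, 36}.

1,3,4,7,9,10,11,12,16,21,25,26,27,28,30,33,34,36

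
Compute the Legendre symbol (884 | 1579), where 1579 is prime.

Pull out 2^2: since 1579 ≡ 3 (mod 8), (2/1579) = -1, so (2/1579)^2 = +1.
Reciprocity: 221 ≡ 1 and 1579 ≡ 3 (mod 4), so (221/1579) = +(1579/221).
Reduce top mod 221: now compute (32/221).
Pull out 2^5: since 221 ≡ 5 (mod 8), (2/221) = -1, so (2/221)^5 = -1.
Reached (1/221) = 1. Collecting the sign flips along the way, the symbol is -1.

-1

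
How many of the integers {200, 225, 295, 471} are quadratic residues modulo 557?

(200/557) = -1 → non-residue.
(225/557) = +1 → QR.
(295/557) = -1 → non-residue.
(471/557) = -1 → non-residue.
Total quadratic residues among the 4: 1.

1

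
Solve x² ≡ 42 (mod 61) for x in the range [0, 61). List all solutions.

15, 46

61 ≡ 1 (mod 4), so we find a root by search.
Trying successive values, 15² = 225 ≡ 42 (mod 61). The other root is 61 − 15 = 46.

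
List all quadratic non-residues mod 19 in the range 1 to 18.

Square k = 1,…,9 (k and 19−k give the same square):
1²=1, 2²=4, 3²=9, 4²=16, 5²≡6, 6²≡17, 7²≡11, 8²≡7, 9²≡5 (mod 19).
The residues are {1, 4, 5, 6, 7, 9, 11, 16, 17}; the non-residues are the remaining 9 nonzero classes.

2, 3, 8, 10, 12, 13, 14, 15, 18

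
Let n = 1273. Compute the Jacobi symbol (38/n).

Pull out 2: since 1273 ≡ 1 (mod 8), (2/1273) = +1.
Reciprocity: 19 ≡ 3 and 1273 ≡ 1 (mod 4), so (19/1273) = +(1273/19).
Reduce top mod 19: now compute (0/19).
Top reduces to 0: gcd > 1, so the symbol is 0.

0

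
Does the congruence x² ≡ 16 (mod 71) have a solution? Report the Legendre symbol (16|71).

1

Euler's criterion: (16/71) ≡ 16^35 (mod 71).
16^2 ≡ 43 (mod 71)
16^4 ≡ 3 (mod 71)
16^8 ≡ 9 (mod 71)
16^16 ≡ 10 (mod 71)
16^32 ≡ 29 (mod 71)
16^35 = 16^(32+2+1) ≡ 1 (mod 71).
Result is 1, so (16/71) = 1.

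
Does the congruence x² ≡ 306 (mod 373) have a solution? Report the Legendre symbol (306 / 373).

Euler's criterion: (306/373) ≡ 306^186 (mod 373).
306^2 ≡ 13 (mod 373)
306^4 ≡ 169 (mod 373)
306^8 ≡ 213 (mod 373)
306^16 ≡ 236 (mod 373)
306^32 ≡ 119 (mod 373)
306^64 ≡ 360 (mod 373)
306^128 ≡ 169 (mod 373)
306^186 = 306^(128+32+16+8+2) ≡ 372 (mod 373).
Result is 372 ≡ −1, so (306/373) = −1.

-1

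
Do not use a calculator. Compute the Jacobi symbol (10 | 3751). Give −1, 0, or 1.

Pull out 2: since 3751 ≡ 7 (mod 8), (2/3751) = +1.
Reciprocity: 5 ≡ 1 and 3751 ≡ 3 (mod 4), so (5/3751) = +(3751/5).
Reduce top mod 5: now compute (1/5).
Reached (1/5) = 1. Collecting the sign flips along the way, the symbol is +1.

1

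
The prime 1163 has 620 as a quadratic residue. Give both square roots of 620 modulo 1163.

Since 1163 ≡ 3 (mod 4), a square root of 620 is 620^((1163+1)/4) = 620^291 mod 1163.
Repeated squaring: 620^2≡610, 620^4≡1103, 620^8≡111, 620^16≡691, 620^32≡651, 620^64≡469, 620^128≡154, 620^256≡456 (mod 1163).
620^291 = 620^(256+32+2+1) ≡ 347 (mod 1163).
Check: 347² = 120409 ≡ 620 (mod 1163). The two roots are 347 and 816.

347, 816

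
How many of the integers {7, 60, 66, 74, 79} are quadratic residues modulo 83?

1

(7/83) = +1 → QR.
(60/83) = -1 → non-residue.
(66/83) = -1 → non-residue.
(74/83) = -1 → non-residue.
(79/83) = -1 → non-residue.
Total quadratic residues among the 5: 1.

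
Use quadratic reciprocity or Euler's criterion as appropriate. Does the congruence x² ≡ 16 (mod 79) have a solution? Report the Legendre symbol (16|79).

Euler's criterion: (16/79) ≡ 16^39 (mod 79).
16^2 ≡ 19 (mod 79)
16^4 ≡ 45 (mod 79)
16^8 ≡ 50 (mod 79)
16^16 ≡ 51 (mod 79)
16^32 ≡ 73 (mod 79)
16^39 = 16^(32+4+2+1) ≡ 1 (mod 79).
Result is 1, so (16/79) = 1.

1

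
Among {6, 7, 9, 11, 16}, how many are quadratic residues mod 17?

(6/17) = -1 → non-residue.
(7/17) = -1 → non-residue.
(9/17) = +1 → QR.
(11/17) = -1 → non-residue.
(16/17) = +1 → QR.
Total quadratic residues among the 5: 2.

2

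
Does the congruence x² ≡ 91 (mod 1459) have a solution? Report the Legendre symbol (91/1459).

1

Reciprocity: 91 ≡ 3 and 1459 ≡ 3 (mod 4), so (91/1459) = −(1459/91).
Reduce top mod 91: now compute (3/91).
Reciprocity: 3 ≡ 3 and 91 ≡ 3 (mod 4), so (3/91) = −(91/3).
Reduce top mod 3: now compute (1/3).
Reached (1/3) = 1. Collecting the sign flips along the way, the symbol is +1.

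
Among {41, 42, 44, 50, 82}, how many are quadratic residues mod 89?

(41/89) = -1 → non-residue.
(42/89) = +1 → QR.
(44/89) = +1 → QR.
(50/89) = +1 → QR.
(82/89) = -1 → non-residue.
Total quadratic residues among the 5: 3.

3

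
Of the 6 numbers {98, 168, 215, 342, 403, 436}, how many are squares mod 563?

1

(98/563) = -1 → non-residue.
(168/563) = -1 → non-residue.
(215/563) = +1 → QR.
(342/563) = -1 → non-residue.
(403/563) = -1 → non-residue.
(436/563) = -1 → non-residue.
Total quadratic residues among the 6: 1.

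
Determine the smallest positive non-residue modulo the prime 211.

2

(2/211) = −1, so 2 is the smallest positive non-residue mod 211.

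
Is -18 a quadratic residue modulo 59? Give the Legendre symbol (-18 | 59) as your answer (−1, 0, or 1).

1

First reduce: -18 ≡ 41 (mod 59).
Reciprocity: 41 ≡ 1 and 59 ≡ 3 (mod 4), so (41/59) = +(59/41).
Reduce top mod 41: now compute (18/41).
Pull out 2: since 41 ≡ 1 (mod 8), (2/41) = +1.
Reciprocity: 9 ≡ 1 and 41 ≡ 1 (mod 4), so (9/41) = +(41/9).
Reduce top mod 9: now compute (5/9).
Reciprocity: 5 ≡ 1 and 9 ≡ 1 (mod 4), so (5/9) = +(9/5).
Reduce top mod 5: now compute (4/5).
Pull out 2^2: since 5 ≡ 5 (mod 8), (2/5) = -1, so (2/5)^2 = +1.
Reached (1/5) = 1. Collecting the sign flips along the way, the symbol is +1.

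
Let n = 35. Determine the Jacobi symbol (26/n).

Pull out 2: since 35 ≡ 3 (mod 8), (2/35) = -1.
Reciprocity: 13 ≡ 1 and 35 ≡ 3 (mod 4), so (13/35) = +(35/13).
Reduce top mod 13: now compute (9/13).
Reciprocity: 9 ≡ 1 and 13 ≡ 1 (mod 4), so (9/13) = +(13/9).
Reduce top mod 9: now compute (4/9).
Pull out 2^2: since 9 ≡ 1 (mod 8), (2/9) = +1, so (2/9)^2 = +1.
Reached (1/9) = 1. Collecting the sign flips along the way, the symbol is -1.

-1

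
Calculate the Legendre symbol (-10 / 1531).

First reduce: -10 ≡ 1521 (mod 1531).
Reciprocity: 1521 ≡ 1 and 1531 ≡ 3 (mod 4), so (1521/1531) = +(1531/1521).
Reduce top mod 1521: now compute (10/1521).
Pull out 2: since 1521 ≡ 1 (mod 8), (2/1521) = +1.
Reciprocity: 5 ≡ 1 and 1521 ≡ 1 (mod 4), so (5/1521) = +(1521/5).
Reduce top mod 5: now compute (1/5).
Reached (1/5) = 1. Collecting the sign flips along the way, the symbol is +1.

1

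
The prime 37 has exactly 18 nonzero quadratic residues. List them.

Square k = 1,…,18 (k and 37−k give the same square):
1²=1, 2²=4, 3²=9, 4²=16, 5²=25, 6²=36, 7²≡12, 8²≡27, 9²≡7, 10²≡26, 11²≡10, 12²≡33, 13²≡21, 14²≡11, 15²≡3, 16²≡34, 17²≡30, 18²≡28 (mod 37).
So the quadratic residues mod 37 are {1, 3, 4, 7, 9, 10, 11, 12, 16, 21, 25, 26, 27, 28, 30, 33, 34, 36}.

1, 3, 4, 7, 9, 10, 11, 12, 16, 21, 25, 26, 27, 28, 30, 33, 34, 36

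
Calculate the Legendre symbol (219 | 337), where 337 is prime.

-1

Reciprocity: 219 ≡ 3 and 337 ≡ 1 (mod 4), so (219/337) = +(337/219).
Reduce top mod 219: now compute (118/219).
Pull out 2: since 219 ≡ 3 (mod 8), (2/219) = -1.
Reciprocity: 59 ≡ 3 and 219 ≡ 3 (mod 4), so (59/219) = −(219/59).
Reduce top mod 59: now compute (42/59).
Pull out 2: since 59 ≡ 3 (mod 8), (2/59) = -1.
Reciprocity: 21 ≡ 1 and 59 ≡ 3 (mod 4), so (21/59) = +(59/21).
Reduce top mod 21: now compute (17/21).
Reciprocity: 17 ≡ 1 and 21 ≡ 1 (mod 4), so (17/21) = +(21/17).
Reduce top mod 17: now compute (4/17).
Pull out 2^2: since 17 ≡ 1 (mod 8), (2/17) = +1, so (2/17)^2 = +1.
Reached (1/17) = 1. Collecting the sign flips along the way, the symbol is -1.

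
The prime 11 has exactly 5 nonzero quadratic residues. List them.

Square k = 1,…,5 (k and 11−k give the same square):
1²=1, 2²=4, 3²=9, 4²≡5, 5²≡3 (mod 11).
So the quadratic residues mod 11 are {1, 3, 4, 5, 9}.

1 3 4 5 9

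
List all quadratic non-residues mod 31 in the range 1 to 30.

Square k = 1,…,15 (k and 31−k give the same square):
1²=1, 2²=4, 3²=9, 4²=16, 5²=25, 6²≡5, 7²≡18, 8²≡2, 9²≡19, 10²≡7, 11²≡28, 12²≡20, 13²≡14, 14²≡10, 15²≡8 (mod 31).
The residues are {1, 2, 4, 5, 7, 8, 9, 10, 14, 16, 18, 19, 20, 25, 28}; the non-residues are the remaining 15 nonzero classes.

3,6,11,12,13,15,17,21,22,23,24,26,27,29,30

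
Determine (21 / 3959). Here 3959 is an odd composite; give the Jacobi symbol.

-1

Reciprocity: 21 ≡ 1 and 3959 ≡ 3 (mod 4), so (21/3959) = +(3959/21).
Reduce top mod 21: now compute (11/21).
Reciprocity: 11 ≡ 3 and 21 ≡ 1 (mod 4), so (11/21) = +(21/11).
Reduce top mod 11: now compute (10/11).
Pull out 2: since 11 ≡ 3 (mod 8), (2/11) = -1.
Reciprocity: 5 ≡ 1 and 11 ≡ 3 (mod 4), so (5/11) = +(11/5).
Reduce top mod 5: now compute (1/5).
Reached (1/5) = 1. Collecting the sign flips along the way, the symbol is -1.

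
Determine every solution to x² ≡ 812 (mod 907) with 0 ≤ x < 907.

Since 907 ≡ 3 (mod 4), a square root of 812 is 812^((907+1)/4) = 812^227 mod 907.
Repeated squaring: 812^2≡862, 812^4≡211, 812^8≡78, 812^16≡642, 812^32≡386, 812^64≡248, 812^128≡735 (mod 907).
812^227 = 812^(128+64+32+2+1) ≡ 511 (mod 907).
Check: 511² = 261121 ≡ 812 (mod 907). The two roots are 396 and 511.

396, 511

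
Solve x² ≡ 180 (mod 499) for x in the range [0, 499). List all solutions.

199, 300

Since 499 ≡ 3 (mod 4), a square root of 180 is 180^((499+1)/4) = 180^125 mod 499.
Repeated squaring: 180^2≡464, 180^4≡227, 180^8≡132, 180^16≡458, 180^32≡184, 180^64≡423 (mod 499).
180^125 = 180^(64+32+16+8+4+1) ≡ 199 (mod 499).
Check: 199² = 39601 ≡ 180 (mod 499). The two roots are 199 and 300.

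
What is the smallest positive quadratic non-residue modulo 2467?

2

(2/2467) = −1, so 2 is the smallest positive non-residue mod 2467.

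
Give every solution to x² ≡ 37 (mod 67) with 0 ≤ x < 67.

Since 67 ≡ 3 (mod 4), a square root of 37 is 37^((67+1)/4) = 37^17 mod 67.
Repeated squaring: 37^2≡29, 37^4≡37, 37^8≡29, 37^16≡37 (mod 67).
37^17 = 37^(16+1) ≡ 29 (mod 67).
Check: 29² = 841 ≡ 37 (mod 67). The two roots are 29 and 38.

29, 38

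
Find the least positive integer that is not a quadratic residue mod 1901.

2

(2/1901) = −1, so 2 is the smallest positive non-residue mod 1901.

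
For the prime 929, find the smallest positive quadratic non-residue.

3

(2/929) = +1, so 2 is a residue.
(3/929) = −1, so 3 is the smallest positive non-residue mod 929.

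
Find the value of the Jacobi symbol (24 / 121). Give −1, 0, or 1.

Pull out 2^3: since 121 ≡ 1 (mod 8), (2/121) = +1, so (2/121)^3 = +1.
Reciprocity: 3 ≡ 3 and 121 ≡ 1 (mod 4), so (3/121) = +(121/3).
Reduce top mod 3: now compute (1/3).
Reached (1/3) = 1. Collecting the sign flips along the way, the symbol is +1.

1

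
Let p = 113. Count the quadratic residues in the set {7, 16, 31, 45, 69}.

(7/113) = +1 → QR.
(16/113) = +1 → QR.
(31/113) = +1 → QR.
(45/113) = -1 → non-residue.
(69/113) = +1 → QR.
Total quadratic residues among the 5: 4.

4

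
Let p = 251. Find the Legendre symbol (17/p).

1

Reciprocity: 17 ≡ 1 and 251 ≡ 3 (mod 4), so (17/251) = +(251/17).
Reduce top mod 17: now compute (13/17).
Reciprocity: 13 ≡ 1 and 17 ≡ 1 (mod 4), so (13/17) = +(17/13).
Reduce top mod 13: now compute (4/13).
Pull out 2^2: since 13 ≡ 5 (mod 8), (2/13) = -1, so (2/13)^2 = +1.
Reached (1/13) = 1. Collecting the sign flips along the way, the symbol is +1.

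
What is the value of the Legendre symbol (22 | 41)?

-1

Euler's criterion: (22/41) ≡ 22^20 (mod 41).
22^2 ≡ 33 (mod 41)
22^4 ≡ 23 (mod 41)
22^8 ≡ 37 (mod 41)
22^16 ≡ 16 (mod 41)
22^20 = 22^(16+4) ≡ 40 (mod 41).
Result is 40 ≡ −1, so (22/41) = −1.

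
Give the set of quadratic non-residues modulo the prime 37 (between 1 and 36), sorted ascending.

Square k = 1,…,18 (k and 37−k give the same square):
1²=1, 2²=4, 3²=9, 4²=16, 5²=25, 6²=36, 7²≡12, 8²≡27, 9²≡7, 10²≡26, 11²≡10, 12²≡33, 13²≡21, 14²≡11, 15²≡3, 16²≡34, 17²≡30, 18²≡28 (mod 37).
The residues are {1, 3, 4, 7, 9, 10, 11, 12, 16, 21, 25, 26, 27, 28, 30, 33, 34, 36}; the non-residues are the remaining 18 nonzero classes.

2,5,6,8,13,14,15,17,18,19,20,22,23,24,29,31,32,35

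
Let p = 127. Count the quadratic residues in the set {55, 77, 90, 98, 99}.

(55/127) = -1 → non-residue.
(77/127) = -1 → non-residue.
(90/127) = -1 → non-residue.
(98/127) = +1 → QR.
(99/127) = +1 → QR.
Total quadratic residues among the 5: 2.

2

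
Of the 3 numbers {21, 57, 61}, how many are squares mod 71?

1

(21/71) = -1 → non-residue.
(57/71) = +1 → QR.
(61/71) = -1 → non-residue.
Total quadratic residues among the 3: 1.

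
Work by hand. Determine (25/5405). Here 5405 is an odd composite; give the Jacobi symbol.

0

Reciprocity: 25 ≡ 1 and 5405 ≡ 1 (mod 4), so (25/5405) = +(5405/25).
Reduce top mod 25: now compute (5/25).
Reciprocity: 5 ≡ 1 and 25 ≡ 1 (mod 4), so (5/25) = +(25/5).
Reduce top mod 5: now compute (0/5).
Top reduces to 0: gcd > 1, so the symbol is 0.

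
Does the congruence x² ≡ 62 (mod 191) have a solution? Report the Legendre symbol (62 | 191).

Pull out 2: since 191 ≡ 7 (mod 8), (2/191) = +1.
Reciprocity: 31 ≡ 3 and 191 ≡ 3 (mod 4), so (31/191) = −(191/31).
Reduce top mod 31: now compute (5/31).
Reciprocity: 5 ≡ 1 and 31 ≡ 3 (mod 4), so (5/31) = +(31/5).
Reduce top mod 5: now compute (1/5).
Reached (1/5) = 1. Collecting the sign flips along the way, the symbol is -1.

-1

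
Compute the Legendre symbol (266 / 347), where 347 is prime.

-1

Euler's criterion: (266/347) ≡ 266^173 (mod 347).
266^2 ≡ 315 (mod 347)
266^4 ≡ 330 (mod 347)
266^8 ≡ 289 (mod 347)
266^16 ≡ 241 (mod 347)
266^32 ≡ 132 (mod 347)
266^64 ≡ 74 (mod 347)
266^128 ≡ 271 (mod 347)
266^173 = 266^(128+32+8+4+1) ≡ 346 (mod 347).
Result is 346 ≡ −1, so (266/347) = −1.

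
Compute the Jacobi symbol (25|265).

Reciprocity: 25 ≡ 1 and 265 ≡ 1 (mod 4), so (25/265) = +(265/25).
Reduce top mod 25: now compute (15/25).
Reciprocity: 15 ≡ 3 and 25 ≡ 1 (mod 4), so (15/25) = +(25/15).
Reduce top mod 15: now compute (10/15).
Pull out 2: since 15 ≡ 7 (mod 8), (2/15) = +1.
Reciprocity: 5 ≡ 1 and 15 ≡ 3 (mod 4), so (5/15) = +(15/5).
Reduce top mod 5: now compute (0/5).
Top reduces to 0: gcd > 1, so the symbol is 0.

0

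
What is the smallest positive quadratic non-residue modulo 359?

7

(2/359) = +1, so 2 is a residue.
(3/359) = +1, so 3 is a residue.
(4/359) = +1, so 4 is a residue.
(5/359) = +1, so 5 is a residue.
(6/359) = +1, so 6 is a residue.
(7/359) = −1, so 7 is the smallest positive non-residue mod 359.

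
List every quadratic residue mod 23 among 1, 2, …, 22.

1, 2, 3, 4, 6, 8, 9, 12, 13, 16, 18

Square k = 1,…,11 (k and 23−k give the same square):
1²=1, 2²=4, 3²=9, 4²=16, 5²≡2, 6²≡13, 7²≡3, 8²≡18, 9²≡12, 10²≡8, 11²≡6 (mod 23).
So the quadratic residues mod 23 are {1, 2, 3, 4, 6, 8, 9, 12, 13, 16, 18}.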